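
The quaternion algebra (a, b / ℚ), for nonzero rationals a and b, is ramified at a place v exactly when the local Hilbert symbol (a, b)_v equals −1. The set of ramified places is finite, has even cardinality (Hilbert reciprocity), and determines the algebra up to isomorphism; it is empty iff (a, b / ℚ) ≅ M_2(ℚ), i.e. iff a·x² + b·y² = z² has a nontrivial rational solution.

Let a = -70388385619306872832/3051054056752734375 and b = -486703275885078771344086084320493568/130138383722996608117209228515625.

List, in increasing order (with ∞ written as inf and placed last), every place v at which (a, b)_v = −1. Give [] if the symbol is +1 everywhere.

Mod squares: a ≡ -154, b ≡ -17. Check v ∈ {∞, 2, 3, 5, 7, 11, 13, 17, 19, 23, 53}.
v=5: a=5^-8·(≡4), b=5^-12·(≡3) mod 5; (4|5)=+1, (3|5)=-1; (−1)^{-8·-12·2}·(+1)^-12·(-1)^-8 = +1.
v=13: a=13^4·(≡2), b=13^6·(≡12) mod 13; (2|13)=-1, (12|13)=+1; (−1)^{4·6·6}·(-1)^6·(+1)^4 = +1.
v=23: a=23^-2·(≡19), b=23^-4·(≡1) mod 23; (19|23)=-1, (1|23)=+1; (−1)^{-2·-4·11}·(-1)^-4·(+1)^-2 = +1.
v=19: a=19^2·(≡16), b=19^4·(≡8) mod 19; (16|19)=+1, (8|19)=-1; (−1)^{2·4·9}·(+1)^4·(-1)^2 = +1.
v=7: a=7^-3·(≡6), b=7^-4·(≡4) mod 7; (6|7)=-1, (4|7)=+1; (−1)^{-3·-4·3}·(-1)^-4·(+1)^-3 = +1.
v=17: a=17^2·(≡15), b=17^5·(≡15) mod 17; (15|17)=+1, (15|17)=+1; (−1)^{2·5·8}·(+1)^5·(+1)^2 = +1.
v=3: a=3^-16·(≡2), b=3^-24·(≡1) mod 3; (2|3)=-1, (1|3)=+1; (−1)^{-16·-24·1}·(-1)^-24·(+1)^-16 = +1.
v=53: a=53^0·(≡32), b=53^-2·(≡49) mod 53; (32|53)=-1, (49|53)=+1; (−1)^{0·-2·26}·(-1)^-2·(+1)^0 = +1.
v=11: a=11^1·(≡8), b=11^2·(≡1) mod 11; (8|11)=-1, (1|11)=+1; (−1)^{1·2·5}·(-1)^2·(+1)^1 = +1.
v=2: v_2(a)=31, v_2(b)=52; units ≡ 3, 7 (mod 8); ε·ε+αω+βω = 1·1+31·0+52·1 ≡ 1  ⇒  (a,b)_2 = -1.
v=∞: -154 < 0 and -17 < 0  ⇒  (a,b)_∞ = -1.
|Ram(-154, -17)| = 2, even; anisotropic at {2, ∞}.

[2, inf]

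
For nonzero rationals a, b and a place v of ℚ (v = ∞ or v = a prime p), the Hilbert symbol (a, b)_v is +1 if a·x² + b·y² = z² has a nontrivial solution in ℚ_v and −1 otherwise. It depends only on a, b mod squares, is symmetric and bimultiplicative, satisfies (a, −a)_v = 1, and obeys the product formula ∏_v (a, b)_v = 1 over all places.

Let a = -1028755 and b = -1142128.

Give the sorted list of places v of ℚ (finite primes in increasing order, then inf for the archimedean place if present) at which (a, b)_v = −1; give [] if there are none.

[5, 13, 19, inf]

(a, b) ≡ (-20995, -247) mod (ℚ^×)²; places V = {2, 5, 7, 13, 17, 19, ∞}.
(a,b)_∞: sgn(-20995)=−, sgn(-247)=−, so -1.
(a,b)_13: α=1, u≡9; β=1, v≡11 (mod 13); (9|13)=+1, (11|13)=-1; sign (−1)^0·+1^1·-1^1 = -1.
(a,b)_2: α=0, β=4; u≡5, v≡1 (mod 8); ε(u)ε(v)=0·0, αω(v)=0·0, βω(u)=4·1; sum ≡ 0  ⇒  +1.
(a,b)_5: α=1, u≡4; β=0, v≡2 (mod 5); (4|5)=+1, (2|5)=-1; sign (−1)^0·+1^0·-1^1 = -1.
(a,b)_19: α=1, u≡5; β=1, v≡4 (mod 19); (5|19)=+1, (4|19)=+1; sign (−1)^1·+1^1·+1^1 = -1.
(a,b)_7: α=2, u≡5; β=0, v≡6 (mod 7); (5|7)=-1, (6|7)=-1; sign (−1)^0·-1^0·-1^2 = +1.
(a,b)_17: α=1, u≡5; β=2, v≡9 (mod 17); (5|17)=-1, (9|17)=+1; sign (−1)^0·-1^2·+1^1 = +1.
(-20995, -247 / ℚ) ramifies at {5, 13, 19, ∞}: a division algebra.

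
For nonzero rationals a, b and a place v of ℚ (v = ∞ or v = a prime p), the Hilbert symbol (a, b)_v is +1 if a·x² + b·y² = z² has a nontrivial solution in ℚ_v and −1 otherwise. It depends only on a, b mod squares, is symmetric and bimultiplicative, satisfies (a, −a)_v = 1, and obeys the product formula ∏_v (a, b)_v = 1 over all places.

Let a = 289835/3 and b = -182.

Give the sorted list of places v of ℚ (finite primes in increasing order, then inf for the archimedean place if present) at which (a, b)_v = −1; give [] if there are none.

[5, 7]

(a, b) ≡ (105, -182) mod (ℚ^×)²; places V = {2, 3, 5, 7, 13, ∞}.
(a,b)_5: α=1, u≡4; β=0, v≡3 (mod 5); (4|5)=+1, (3|5)=-1; sign (−1)^0·+1^0·-1^1 = -1.
(a,b)_7: α=3, u≡4; β=1, v≡2 (mod 7); (4|7)=+1, (2|7)=+1; sign (−1)^1·+1^1·+1^3 = -1.
(a,b)_13: α=2, u≡4; β=1, v≡12 (mod 13); (4|13)=+1, (12|13)=+1; sign (−1)^0·+1^1·+1^2 = +1.
(a,b)_2: α=0, β=1; u≡1, v≡5 (mod 8); ε(u)ε(v)=0·0, αω(v)=0·1, βω(u)=1·0; sum ≡ 0  ⇒  +1.
(a,b)_3: α=-1, u≡2; β=0, v≡1 (mod 3); (2|3)=-1, (1|3)=+1; sign (−1)^0·-1^0·+1^-1 = +1.
(a,b)_∞: sgn(105)=+, sgn(-182)=−, so +1.
(105, -182 / ℚ) ramifies at {5, 7}: a division algebra.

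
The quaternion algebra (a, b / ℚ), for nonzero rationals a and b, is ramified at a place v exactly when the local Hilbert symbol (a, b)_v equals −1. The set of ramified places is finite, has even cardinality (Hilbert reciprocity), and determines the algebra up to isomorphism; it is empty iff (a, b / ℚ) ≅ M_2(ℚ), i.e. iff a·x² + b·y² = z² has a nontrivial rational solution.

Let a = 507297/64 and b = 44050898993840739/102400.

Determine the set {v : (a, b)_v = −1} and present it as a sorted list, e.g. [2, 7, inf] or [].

Mod squares: a ≡ 10353, b ≡ 19019. Check v ∈ {∞, 2, 3, 5, 7, 11, 13, 17, 19, 29}.
v=29: a=29^1·(≡1), b=29^2·(≡4) mod 29; (1|29)=+1, (4|29)=+1; (−1)^{1·2·14}·(+1)^2·(+1)^1 = +1.
v=5: a=5^0·(≡3), b=5^-2·(≡4) mod 5; (3|5)=-1, (4|5)=+1; (−1)^{0·-2·2}·(-1)^-2·(+1)^0 = +1.
v=11: a=11^0·(≡6), b=11^1·(≡7) mod 11; (6|11)=-1, (7|11)=-1; (−1)^{0·1·5}·(-1)^1·(-1)^0 = -1.
v=17: a=17^1·(≡7), b=17^2·(≡9) mod 17; (7|17)=-1, (9|17)=+1; (−1)^{1·2·8}·(-1)^2·(+1)^1 = +1.
v=19: a=19^0·(≡5), b=19^1·(≡3) mod 19; (5|19)=+1, (3|19)=-1; (−1)^{0·1·9}·(+1)^1·(-1)^0 = +1.
v=13: a=13^0·(≡2), b=13^1·(≡8) mod 13; (2|13)=-1, (8|13)=-1; (−1)^{0·1·6}·(-1)^1·(-1)^0 = -1.
v=∞: 10353 > 0 and 19019 > 0  ⇒  (a,b)_∞ = +1.
v=7: a=7^3·(≡2), b=7^7·(≡2) mod 7; (2|7)=+1, (2|7)=+1; (−1)^{3·7·3}·(+1)^7·(+1)^3 = -1.
v=2: v_2(a)=-6, v_2(b)=-12; units ≡ 1, 3 (mod 8); ε·ε+αω+βω = 0·1+-6·1+-12·0 ≡ 0  ⇒  (a,b)_2 = +1.
v=3: a=3^1·(≡1), b=3^4·(≡2) mod 3; (1|3)=+1, (2|3)=-1; (−1)^{1·4·1}·(+1)^4·(-1)^1 = -1.
|Ram(10353, 19019)| = 4, even; anisotropic at {3, 7, 11, 13}.

[3, 7, 11, 13]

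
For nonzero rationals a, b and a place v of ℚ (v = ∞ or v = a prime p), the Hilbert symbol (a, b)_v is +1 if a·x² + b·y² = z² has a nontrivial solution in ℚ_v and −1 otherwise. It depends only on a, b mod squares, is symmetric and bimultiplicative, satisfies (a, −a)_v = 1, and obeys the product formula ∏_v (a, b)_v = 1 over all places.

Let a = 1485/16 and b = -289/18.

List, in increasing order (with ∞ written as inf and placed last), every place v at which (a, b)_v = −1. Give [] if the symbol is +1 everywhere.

Mod squares: a ≡ 165, b ≡ -2. Check v ∈ {∞, 2, 3, 5, 11, 17}.
v=5: a=5^1·(≡2), b=5^0·(≡2) mod 5; (2|5)=-1, (2|5)=-1; (−1)^{1·0·2}·(-1)^0·(-1)^1 = -1.
v=2: v_2(a)=-4, v_2(b)=-1; units ≡ 5, 7 (mod 8); ε·ε+αω+βω = 0·1+-4·0+-1·1 ≡ 1  ⇒  (a,b)_2 = -1.
v=∞: 165 > 0 and -2 < 0  ⇒  (a,b)_∞ = +1.
v=17: a=17^0·(≡11), b=17^2·(≡16) mod 17; (11|17)=-1, (16|17)=+1; (−1)^{0·2·8}·(-1)^2·(+1)^0 = +1.
v=11: a=11^1·(≡5), b=11^0·(≡9) mod 11; (5|11)=+1, (9|11)=+1; (−1)^{1·0·5}·(+1)^0·(+1)^1 = +1.
v=3: a=3^3·(≡1), b=3^-2·(≡1) mod 3; (1|3)=+1, (1|3)=+1; (−1)^{3·-2·1}·(+1)^-2·(+1)^3 = +1.
Ram(165, -2) = {2, 5}; no ℚ_2-point on the conic.

[2, 5]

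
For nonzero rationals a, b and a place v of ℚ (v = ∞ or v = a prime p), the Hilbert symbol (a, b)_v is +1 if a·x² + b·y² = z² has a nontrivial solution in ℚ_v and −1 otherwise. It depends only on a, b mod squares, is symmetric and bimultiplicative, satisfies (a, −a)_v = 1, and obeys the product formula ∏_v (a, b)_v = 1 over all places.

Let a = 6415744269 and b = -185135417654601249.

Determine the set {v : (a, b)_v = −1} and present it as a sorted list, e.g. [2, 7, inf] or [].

Mod squares: a ≡ 14421, b ≡ -2001. Check v ∈ {∞, 2, 3, 11, 19, 23, 29}.
v=2: v_2(a)=0, v_2(b)=0; units ≡ 5, 7 (mod 8); ε·ε+αω+βω = 0·1+0·0+0·1 ≡ 0  ⇒  (a,b)_2 = +1.
v=23: a=23^3·(≡9), b=23^5·(≡17) mod 23; (9|23)=+1, (17|23)=-1; (−1)^{3·5·11}·(+1)^5·(-1)^3 = +1.
v=29: a=29^2·(≡27), b=29^3·(≡2) mod 29; (27|29)=-1, (2|29)=-1; (−1)^{2·3·14}·(-1)^3·(-1)^2 = -1.
v=∞: 14421 > 0 and -2001 < 0  ⇒  (a,b)_∞ = +1.
v=11: a=11^1·(≡10), b=11^2·(≡9) mod 11; (10|11)=-1, (9|11)=+1; (−1)^{1·2·5}·(-1)^2·(+1)^1 = +1.
v=19: a=19^1·(≡15), b=19^2·(≡14) mod 19; (15|19)=-1, (14|19)=-1; (−1)^{1·2·9}·(-1)^2·(-1)^1 = -1.
v=3: a=3^1·(≡1), b=3^3·(≡2) mod 3; (1|3)=+1, (2|3)=-1; (−1)^{1·3·1}·(+1)^3·(-1)^1 = +1.
|Ram(14421, -2001)| = 2, even; anisotropic at {19, 29}.

[19, 29]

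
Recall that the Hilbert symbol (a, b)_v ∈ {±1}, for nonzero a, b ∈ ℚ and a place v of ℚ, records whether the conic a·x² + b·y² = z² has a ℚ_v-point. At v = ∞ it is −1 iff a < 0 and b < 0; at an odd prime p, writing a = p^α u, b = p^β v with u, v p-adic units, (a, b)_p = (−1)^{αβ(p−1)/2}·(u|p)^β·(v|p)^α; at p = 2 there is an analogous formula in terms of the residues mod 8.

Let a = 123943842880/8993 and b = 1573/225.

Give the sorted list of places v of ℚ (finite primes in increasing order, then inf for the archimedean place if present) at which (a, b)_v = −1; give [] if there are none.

[5, 13, 31, 47]

Mod squares: a ≡ 1609985, b ≡ 13. Check v ∈ {∞, 2, 3, 5, 11, 13, 17, 23, 31, 47}.
v=∞: 1609985 > 0 and 13 > 0  ⇒  (a,b)_∞ = +1.
v=31: a=31^1·(≡20), b=31^0·(≡30) mod 31; (20|31)=+1, (30|31)=-1; (−1)^{1·0·15}·(+1)^0·(-1)^1 = -1.
v=23: a=23^-2·(≡8), b=23^0·(≡12) mod 23; (8|23)=+1, (12|23)=+1; (−1)^{-2·0·11}·(+1)^0·(+1)^-2 = +1.
v=11: a=11^2·(≡3), b=11^2·(≡7) mod 11; (3|11)=+1, (7|11)=-1; (−1)^{2·2·5}·(+1)^2·(-1)^2 = +1.
v=5: a=5^1·(≡2), b=5^-2·(≡2) mod 5; (2|5)=-1, (2|5)=-1; (−1)^{1·-2·2}·(-1)^-2·(-1)^1 = -1.
v=3: a=3^0·(≡2), b=3^-2·(≡1) mod 3; (2|3)=-1, (1|3)=+1; (−1)^{0·-2·1}·(-1)^-2·(+1)^0 = +1.
v=47: a=47^1·(≡45), b=47^0·(≡26) mod 47; (45|47)=-1, (26|47)=-1; (−1)^{1·0·23}·(-1)^0·(-1)^1 = -1.
v=2: v_2(a)=6, v_2(b)=0; units ≡ 1, 5 (mod 8); ε·ε+αω+βω = 0·0+6·1+0·0 ≡ 0  ⇒  (a,b)_2 = +1.
v=13: a=13^3·(≡11), b=13^1·(≡1) mod 13; (11|13)=-1, (1|13)=+1; (−1)^{3·1·6}·(-1)^1·(+1)^3 = -1.
v=17: a=17^-1·(≡9), b=17^0·(≡15) mod 17; (9|17)=+1, (15|17)=+1; (−1)^{-1·0·8}·(+1)^0·(+1)^-1 = +1.
Ram(1609985, 13) = {5, 13, 31, 47}; no ℚ_5-point on the conic.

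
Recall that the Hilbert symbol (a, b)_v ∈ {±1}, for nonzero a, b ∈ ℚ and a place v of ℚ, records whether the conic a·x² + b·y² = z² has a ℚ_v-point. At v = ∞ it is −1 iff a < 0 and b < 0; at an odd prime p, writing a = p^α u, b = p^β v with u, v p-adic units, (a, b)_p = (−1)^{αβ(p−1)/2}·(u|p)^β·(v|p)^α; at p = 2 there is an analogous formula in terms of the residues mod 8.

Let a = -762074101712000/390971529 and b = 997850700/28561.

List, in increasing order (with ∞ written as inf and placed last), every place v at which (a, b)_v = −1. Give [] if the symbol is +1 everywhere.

(a, b) ≡ (-770, 187) mod (ℚ^×)²; places V = {2, 3, 5, 7, 11, 13, 17, 19, ∞}.
(a,b)_2: α=7, β=2; u≡7, v≡3 (mod 8); ε(u)ε(v)=1·1, αω(v)=7·1, βω(u)=2·0; sum ≡ 0  ⇒  +1.
(a,b)_11: α=3, u≡2; β=3, v≡10 (mod 11); (2|11)=-1, (10|11)=-1; sign (−1)^1·-1^3·-1^3 = -1.
(a,b)_7: α=3, u≡4; β=2, v≡5 (mod 7); (4|7)=+1, (5|7)=-1; sign (−1)^0·+1^2·-1^3 = -1.
(a,b)_17: α=2, u≡6; β=1, v≡10 (mod 17); (6|17)=-1, (10|17)=-1; sign (−1)^0·-1^1·-1^2 = -1.
(a,b)_5: α=3, u≡1; β=2, v≡3 (mod 5); (1|5)=+1, (3|5)=-1; sign (−1)^0·+1^2·-1^3 = -1.
(a,b)_13: α=-6, u≡9; β=-4, v≡2 (mod 13); (9|13)=+1, (2|13)=-1; sign (−1)^0·+1^-4·-1^-6 = +1.
(a,b)_19: α=2, u≡4; β=0, v≡9 (mod 19); (4|19)=+1, (9|19)=+1; sign (−1)^0·+1^0·+1^2 = +1.
(a,b)_∞: sgn(-770)=−, sgn(187)=+, so +1.
(a,b)_3: α=-4, u≡1; β=2, v≡1 (mod 3); (1|3)=+1, (1|3)=+1; sign (−1)^0·+1^2·+1^-4 = +1.
Ram(-770, 187) = {5, 7, 11, 17}; no ℚ_5-point on the conic.

[5, 7, 11, 17]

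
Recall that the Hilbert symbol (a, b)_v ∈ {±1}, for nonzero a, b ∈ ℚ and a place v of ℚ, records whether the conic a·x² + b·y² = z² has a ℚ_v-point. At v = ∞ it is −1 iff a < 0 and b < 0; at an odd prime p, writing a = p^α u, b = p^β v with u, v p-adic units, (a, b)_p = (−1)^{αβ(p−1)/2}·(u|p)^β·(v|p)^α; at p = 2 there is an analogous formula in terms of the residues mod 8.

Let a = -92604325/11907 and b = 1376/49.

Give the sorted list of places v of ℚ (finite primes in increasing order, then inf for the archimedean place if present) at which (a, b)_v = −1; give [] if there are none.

Mod squares: a ≡ -759, b ≡ 86. Check v ∈ {∞, 2, 3, 5, 7, 11, 23, 43}.
v=7: a=7^-2·(≡1), b=7^-2·(≡4) mod 7; (1|7)=+1, (4|7)=+1; (−1)^{-2·-2·3}·(+1)^-2·(+1)^-2 = +1.
v=∞: -759 < 0 and 86 > 0  ⇒  (a,b)_∞ = +1.
v=23: a=23^1·(≡8), b=23^0·(≡14) mod 23; (8|23)=+1, (14|23)=-1; (−1)^{1·0·11}·(+1)^0·(-1)^1 = -1.
v=43: a=43^0·(≡21), b=43^1·(≡34) mod 43; (21|43)=+1, (34|43)=-1; (−1)^{0·1·21}·(+1)^1·(-1)^0 = +1.
v=11: a=11^5·(≡6), b=11^0·(≡9) mod 11; (6|11)=-1, (9|11)=+1; (−1)^{5·0·5}·(-1)^0·(+1)^5 = +1.
v=5: a=5^2·(≡1), b=5^0·(≡4) mod 5; (1|5)=+1, (4|5)=+1; (−1)^{2·0·2}·(+1)^0·(+1)^2 = +1.
v=3: a=3^-5·(≡2), b=3^0·(≡2) mod 3; (2|3)=-1, (2|3)=-1; (−1)^{-5·0·1}·(-1)^0·(-1)^-5 = -1.
v=2: v_2(a)=0, v_2(b)=5; units ≡ 1, 3 (mod 8); ε·ε+αω+βω = 0·1+0·1+5·0 ≡ 0  ⇒  (a,b)_2 = +1.
Ram(-759, 86) = {3, 23}; no ℚ_3-point on the conic.

[3, 23]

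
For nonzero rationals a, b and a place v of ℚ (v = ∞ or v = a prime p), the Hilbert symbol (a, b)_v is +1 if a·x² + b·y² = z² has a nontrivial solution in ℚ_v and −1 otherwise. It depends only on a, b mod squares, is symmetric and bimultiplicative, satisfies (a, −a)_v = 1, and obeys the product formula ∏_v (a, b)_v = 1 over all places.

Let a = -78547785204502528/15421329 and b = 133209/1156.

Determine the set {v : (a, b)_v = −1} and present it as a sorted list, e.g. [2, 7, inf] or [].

(a, b) ≡ (-59737, 41) mod (ℚ^×)²; places V = {2, 3, 7, 11, 17, 19, 23, 31, 41, 47, ∞}.
(a,b)_11: α=-2, u≡3; β=0, v≡10 (mod 11); (3|11)=+1, (10|11)=-1; sign (−1)^0·+1^0·-1^-2 = +1.
(a,b)_2: α=12, β=-2; u≡7, v≡1 (mod 8); ε(u)ε(v)=1·0, αω(v)=12·0, βω(u)=-2·0; sum ≡ 0  ⇒  +1.
(a,b)_47: α=1, u≡11; β=0, v≡39 (mod 47); (11|47)=-1, (39|47)=-1; sign (−1)^0·-1^0·-1^1 = -1.
(a,b)_17: α=-2, u≡9; β=-2, v≡12 (mod 17); (9|17)=+1, (12|17)=-1; sign (−1)^0·+1^-2·-1^-2 = +1.
(a,b)_3: α=-2, u≡2; β=2, v≡2 (mod 3); (2|3)=-1, (2|3)=-1; sign (−1)^0·-1^2·-1^-2 = +1.
(a,b)_23: α=2, u≡20; β=0, v≡18 (mod 23); (20|23)=-1, (18|23)=+1; sign (−1)^0·-1^0·+1^2 = +1.
(a,b)_19: α=2, u≡13; β=2, v≡10 (mod 19); (13|19)=-1, (10|19)=-1; sign (−1)^0·-1^2·-1^2 = +1.
(a,b)_31: α=1, u≡6; β=0, v≡14 (mod 31); (6|31)=-1, (14|31)=+1; sign (−1)^0·-1^0·+1^1 = +1.
(a,b)_41: α=3, u≡13; β=1, v≡32 (mod 41); (13|41)=-1, (32|41)=+1; sign (−1)^0·-1^1·+1^3 = -1.
(a,b)_7: α=-2, u≡2; β=0, v≡6 (mod 7); (2|7)=+1, (6|7)=-1; sign (−1)^0·+1^0·-1^-2 = +1.
(a,b)_∞: sgn(-59737)=−, sgn(41)=+, so +1.
Ram(-59737, 41) = {41, 47}; no ℚ_41-point on the conic.

[41, 47]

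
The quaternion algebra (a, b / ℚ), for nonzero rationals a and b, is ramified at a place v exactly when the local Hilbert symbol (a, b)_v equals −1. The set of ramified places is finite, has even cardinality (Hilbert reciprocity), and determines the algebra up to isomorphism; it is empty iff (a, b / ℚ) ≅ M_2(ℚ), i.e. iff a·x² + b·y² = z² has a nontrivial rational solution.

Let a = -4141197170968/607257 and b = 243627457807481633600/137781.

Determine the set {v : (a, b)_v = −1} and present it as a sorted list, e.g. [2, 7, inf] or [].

[11, 17]

Mod squares: a ≡ -374, b ≡ 4641. Check v ∈ {∞, 2, 3, 5, 7, 11, 13, 17, 37, 41}.
v=41: a=41^2·(≡37), b=41^2·(≡20) mod 41; (37|41)=+1, (20|41)=+1; (−1)^{2·2·20}·(+1)^2·(+1)^2 = +1.
v=13: a=13^2·(≡10), b=13^3·(≡2) mod 13; (10|13)=+1, (2|13)=-1; (−1)^{2·3·6}·(+1)^3·(-1)^2 = +1.
v=7: a=7^-2·(≡1), b=7^-1·(≡6) mod 7; (1|7)=+1, (6|7)=-1; (−1)^{-2·-1·3}·(+1)^-1·(-1)^-2 = +1.
v=2: v_2(a)=3, v_2(b)=6; units ≡ 5, 1 (mod 8); ε·ε+αω+βω = 0·0+3·0+6·1 ≡ 0  ⇒  (a,b)_2 = +1.
v=∞: -374 < 0 and 4641 > 0  ⇒  (a,b)_∞ = +1.
v=11: a=11^3·(≡6), b=11^6·(≡7) mod 11; (6|11)=-1, (7|11)=-1; (−1)^{3·6·5}·(-1)^6·(-1)^3 = -1.
v=17: a=17^-1·(≡7), b=17^1·(≡16) mod 17; (7|17)=-1, (16|17)=+1; (−1)^{-1·1·8}·(-1)^1·(+1)^-1 = -1.
v=5: a=5^0·(≡1), b=5^2·(≡4) mod 5; (1|5)=+1, (4|5)=+1; (−1)^{0·2·2}·(+1)^2·(+1)^0 = +1.
v=37: a=37^2·(≡36), b=37^2·(≡25) mod 37; (36|37)=+1, (25|37)=+1; (−1)^{2·2·18}·(+1)^2·(+1)^2 = +1.
v=3: a=3^-6·(≡1), b=3^-9·(≡2) mod 3; (1|3)=+1, (2|3)=-1; (−1)^{-6·-9·1}·(+1)^-9·(-1)^-6 = +1.
(-374, 4641 / ℚ) ramifies at {11, 17}: a division algebra.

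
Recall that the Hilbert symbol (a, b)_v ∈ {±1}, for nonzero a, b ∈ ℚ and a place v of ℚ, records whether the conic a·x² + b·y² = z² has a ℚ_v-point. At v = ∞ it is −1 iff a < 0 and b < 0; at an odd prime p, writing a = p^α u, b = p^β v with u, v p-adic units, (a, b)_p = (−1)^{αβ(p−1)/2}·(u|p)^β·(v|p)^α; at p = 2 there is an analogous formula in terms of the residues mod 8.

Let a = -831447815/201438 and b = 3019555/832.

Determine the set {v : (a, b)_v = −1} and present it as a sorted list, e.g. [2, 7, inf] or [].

[2, 5]

Mod squares: a ≡ -57970, b ≡ 324415. Check v ∈ {∞, 2, 3, 5, 7, 11, 13, 17, 19, 23, 31, 41}.
v=5: a=5^1·(≡4), b=5^1·(≡3) mod 5; (4|5)=+1, (3|5)=-1; (−1)^{1·1·2}·(+1)^1·(-1)^1 = -1.
v=13: a=13^0·(≡12), b=13^-1·(≡7) mod 13; (12|13)=+1, (7|13)=-1; (−1)^{0·-1·6}·(+1)^-1·(-1)^0 = +1.
v=17: a=17^1·(≡10), b=17^0·(≡2) mod 17; (10|17)=-1, (2|17)=+1; (−1)^{1·0·8}·(-1)^0·(+1)^1 = +1.
v=∞: -57970 < 0 and 324415 > 0  ⇒  (a,b)_∞ = +1.
v=11: a=11^1·(≡10), b=11^2·(≡1) mod 11; (10|11)=-1, (1|11)=+1; (−1)^{1·2·5}·(-1)^2·(+1)^1 = +1.
v=31: a=31^-1·(≡11), b=31^1·(≡18) mod 31; (11|31)=-1, (18|31)=+1; (−1)^{-1·1·15}·(-1)^1·(+1)^-1 = +1.
v=19: a=19^-2·(≡10), b=19^0·(≡5) mod 19; (10|19)=-1, (5|19)=+1; (−1)^{-2·0·9}·(-1)^0·(+1)^-2 = +1.
v=3: a=3^-2·(≡2), b=3^0·(≡1) mod 3; (2|3)=-1, (1|3)=+1; (−1)^{-2·0·1}·(-1)^0·(+1)^-2 = +1.
v=7: a=7^0·(≡2), b=7^1·(≡3) mod 7; (2|7)=+1, (3|7)=-1; (−1)^{0·1·3}·(+1)^1·(-1)^0 = +1.
v=41: a=41^2·(≡10), b=41^0·(≡16) mod 41; (10|41)=+1, (16|41)=+1; (−1)^{2·0·20}·(+1)^0·(+1)^2 = +1.
v=2: v_2(a)=-1, v_2(b)=-6; units ≡ 7, 7 (mod 8); ε·ε+αω+βω = 1·1+-1·0+-6·0 ≡ 1  ⇒  (a,b)_2 = -1.
v=23: a=23^2·(≡4), b=23^1·(≡6) mod 23; (4|23)=+1, (6|23)=+1; (−1)^{2·1·11}·(+1)^1·(+1)^2 = +1.
Ram(-57970, 324415) = {2, 5}; no ℚ_2-point on the conic.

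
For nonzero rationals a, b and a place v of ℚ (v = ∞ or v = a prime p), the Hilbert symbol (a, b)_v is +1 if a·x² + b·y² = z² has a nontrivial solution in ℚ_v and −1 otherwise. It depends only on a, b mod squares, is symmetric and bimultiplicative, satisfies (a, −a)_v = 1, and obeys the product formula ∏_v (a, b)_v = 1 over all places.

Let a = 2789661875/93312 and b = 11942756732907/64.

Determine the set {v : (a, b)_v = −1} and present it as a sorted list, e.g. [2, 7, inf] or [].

[]

(a, b) ≡ (22, 3003) mod (ℚ^×)²; places V = {2, 3, 5, 7, 11, 13, ∞}.
(a,b)_∞: sgn(22)=+, sgn(3003)=+, so +1.
(a,b)_7: α=4, u≡4; β=5, v≡2 (mod 7); (4|7)=+1, (2|7)=+1; sign (−1)^0·+1^5·+1^4 = +1.
(a,b)_5: α=4, u≡2; β=0, v≡3 (mod 5); (2|5)=-1, (3|5)=-1; sign (−1)^0·-1^0·-1^4 = +1.
(a,b)_13: α=2, u≡9; β=3, v≡12 (mod 13); (9|13)=+1, (12|13)=+1; sign (−1)^0·+1^3·+1^2 = +1.
(a,b)_11: α=1, u≡2; β=3, v≡4 (mod 11); (2|11)=-1, (4|11)=+1; sign (−1)^1·-1^3·+1^1 = +1.
(a,b)_3: α=-6, u≡1; β=5, v≡2 (mod 3); (1|3)=+1, (2|3)=-1; sign (−1)^0·+1^5·-1^-6 = +1.
(a,b)_2: α=-7, β=-6; u≡3, v≡3 (mod 8); ε(u)ε(v)=1·1, αω(v)=-7·1, βω(u)=-6·1; sum ≡ 0  ⇒  +1.
Every local symbol is +1, so the conic 22·x² + 3003·y² = z² has ℚ_v-points for all v and hence a ℚ-point; (a, b / ℚ) ≅ M_2(ℚ).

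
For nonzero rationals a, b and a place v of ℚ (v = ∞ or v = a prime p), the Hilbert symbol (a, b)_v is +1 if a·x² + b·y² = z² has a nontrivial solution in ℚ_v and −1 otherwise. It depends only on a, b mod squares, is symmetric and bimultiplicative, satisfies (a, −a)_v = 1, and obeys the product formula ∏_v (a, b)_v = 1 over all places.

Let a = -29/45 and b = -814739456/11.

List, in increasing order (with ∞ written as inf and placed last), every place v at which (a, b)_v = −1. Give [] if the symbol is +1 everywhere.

[2, inf]

(a, b) ≡ (-145, -6061) mod (ℚ^×)²; places V = {2, 3, 5, 11, 19, 29, ∞}.
(a,b)_11: α=0, u≡4; β=-1, v≡8 (mod 11); (4|11)=+1, (8|11)=-1; sign (−1)^0·+1^-1·-1^0 = +1.
(a,b)_∞: sgn(-145)=−, sgn(-6061)=−, so -1.
(a,b)_19: α=0, u≡4; β=3, v≡9 (mod 19); (4|19)=+1, (9|19)=+1; sign (−1)^0·+1^3·+1^0 = +1.
(a,b)_2: α=0, β=12; u≡7, v≡3 (mod 8); ε(u)ε(v)=1·1, αω(v)=0·1, βω(u)=12·0; sum ≡ 1  ⇒  -1.
(a,b)_29: α=1, u≡9; β=1, v≡1 (mod 29); (9|29)=+1, (1|29)=+1; sign (−1)^0·+1^1·+1^1 = +1.
(a,b)_5: α=-1, u≡4; β=0, v≡4 (mod 5); (4|5)=+1, (4|5)=+1; sign (−1)^0·+1^0·+1^-1 = +1.
(a,b)_3: α=-2, u≡2; β=0, v≡2 (mod 3); (2|3)=-1, (2|3)=-1; sign (−1)^0·-1^0·-1^-2 = +1.
Ram(-145, -6061) = {2, ∞}; no ℚ_2-point on the conic.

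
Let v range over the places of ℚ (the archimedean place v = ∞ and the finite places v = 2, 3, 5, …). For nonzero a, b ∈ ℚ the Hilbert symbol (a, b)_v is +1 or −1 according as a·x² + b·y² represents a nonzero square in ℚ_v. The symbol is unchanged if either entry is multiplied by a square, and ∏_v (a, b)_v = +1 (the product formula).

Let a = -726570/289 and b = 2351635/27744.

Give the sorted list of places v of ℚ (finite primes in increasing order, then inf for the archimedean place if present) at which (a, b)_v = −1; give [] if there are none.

[2, 5]

Mod squares: a ≡ -8970, b ≡ 690. Check v ∈ {∞, 2, 3, 5, 11, 13, 17, 23}.
v=13: a=13^1·(≡12), b=13^2·(≡9) mod 13; (12|13)=+1, (9|13)=+1; (−1)^{1·2·6}·(+1)^2·(+1)^1 = +1.
v=17: a=17^-2·(≡10), b=17^-2·(≡10) mod 17; (10|17)=-1, (10|17)=-1; (−1)^{-2·-2·8}·(-1)^-2·(-1)^-2 = +1.
v=3: a=3^5·(≡1), b=3^-1·(≡2) mod 3; (1|3)=+1, (2|3)=-1; (−1)^{5·-1·1}·(+1)^-1·(-1)^5 = +1.
v=23: a=23^1·(≡8), b=23^1·(≡17) mod 23; (8|23)=+1, (17|23)=-1; (−1)^{1·1·11}·(+1)^1·(-1)^1 = +1.
v=∞: -8970 < 0 and 690 > 0  ⇒  (a,b)_∞ = +1.
v=5: a=5^1·(≡4), b=5^1·(≡3) mod 5; (4|5)=+1, (3|5)=-1; (−1)^{1·1·2}·(+1)^1·(-1)^1 = -1.
v=2: v_2(a)=1, v_2(b)=-5; units ≡ 3, 1 (mod 8); ε·ε+αω+βω = 1·0+1·0+-5·1 ≡ 1  ⇒  (a,b)_2 = -1.
v=11: a=11^0·(≡8), b=11^2·(≡10) mod 11; (8|11)=-1, (10|11)=-1; (−1)^{0·2·5}·(-1)^2·(-1)^0 = +1.
(-8970, 690 / ℚ) ramifies at {2, 5}: a division algebra.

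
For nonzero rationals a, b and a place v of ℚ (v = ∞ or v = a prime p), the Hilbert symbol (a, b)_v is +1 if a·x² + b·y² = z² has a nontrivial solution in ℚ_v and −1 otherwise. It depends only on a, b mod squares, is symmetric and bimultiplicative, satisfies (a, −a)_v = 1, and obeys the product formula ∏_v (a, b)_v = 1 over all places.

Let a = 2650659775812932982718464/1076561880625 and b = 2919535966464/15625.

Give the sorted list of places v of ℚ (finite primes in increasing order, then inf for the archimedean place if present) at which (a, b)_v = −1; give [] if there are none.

[13, 17, 23, 29, 37, 41]

Mod squares: a ≡ 2091, b ≡ 39461721. Check v ∈ {∞, 2, 3, 5, 7, 11, 13, 17, 23, 29, 37, 41}.
v=37: a=37^2·(≡19), b=37^1·(≡22) mod 37; (19|37)=-1, (22|37)=-1; (−1)^{2·1·18}·(-1)^1·(-1)^2 = -1.
v=29: a=29^2·(≡26), b=29^1·(≡15) mod 29; (26|29)=-1, (15|29)=-1; (−1)^{2·1·14}·(-1)^1·(-1)^2 = -1.
v=3: a=3^3·(≡1), b=3^1·(≡2) mod 3; (1|3)=+1, (2|3)=-1; (−1)^{3·1·1}·(+1)^1·(-1)^3 = +1.
v=23: a=23^2·(≡11), b=23^1·(≡15) mod 23; (11|23)=-1, (15|23)=-1; (−1)^{2·1·11}·(-1)^1·(-1)^2 = -1.
v=5: a=5^-4·(≡1), b=5^-6·(≡4) mod 5; (1|5)=+1, (4|5)=+1; (−1)^{-4·-6·2}·(+1)^-6·(+1)^-4 = +1.
v=41: a=41^1·(≡4), b=41^1·(≡30) mod 41; (4|41)=+1, (30|41)=-1; (−1)^{1·1·20}·(+1)^1·(-1)^1 = -1.
v=7: a=7^-6·(≡5), b=7^0·(≡5) mod 7; (5|7)=-1, (5|7)=-1; (−1)^{-6·0·3}·(-1)^0·(-1)^-6 = +1.
v=17: a=17^5·(≡9), b=17^2·(≡6) mod 17; (9|17)=+1, (6|17)=-1; (−1)^{5·2·8}·(+1)^2·(-1)^5 = -1.
v=∞: 2091 > 0 and 39461721 > 0  ⇒  (a,b)_∞ = +1.
v=13: a=13^2·(≡5), b=13^1·(≡9) mod 13; (5|13)=-1, (9|13)=+1; (−1)^{2·1·6}·(-1)^1·(+1)^2 = -1.
v=2: v_2(a)=14, v_2(b)=8; units ≡ 3, 1 (mod 8); ε·ε+αω+βω = 1·0+14·0+8·1 ≡ 0  ⇒  (a,b)_2 = +1.
v=11: a=11^-4·(≡3), b=11^0·(≡8) mod 11; (3|11)=+1, (8|11)=-1; (−1)^{-4·0·5}·(+1)^0·(-1)^-4 = +1.
|Ram(2091, 39461721)| = 6, even; anisotropic at {13, 17, 23, 29, 37, 41}.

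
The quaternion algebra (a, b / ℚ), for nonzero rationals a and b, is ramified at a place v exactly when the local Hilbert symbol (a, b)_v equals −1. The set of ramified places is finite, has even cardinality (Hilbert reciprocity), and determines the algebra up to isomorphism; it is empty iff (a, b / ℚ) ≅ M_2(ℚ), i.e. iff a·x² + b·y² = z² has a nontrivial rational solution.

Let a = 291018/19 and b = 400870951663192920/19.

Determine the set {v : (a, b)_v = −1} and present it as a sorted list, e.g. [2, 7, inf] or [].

(a, b) ≡ (32718, 187637730) mod (ℚ^×)²; places V = {2, 3, 5, 7, 13, 19, 31, 37, 41, ∞}.
(a,b)_∞: sgn(32718)=+, sgn(187637730)=+, so +1.
(a,b)_2: α=1, β=3; u≡7, v≡1 (mod 8); ε(u)ε(v)=1·0, αω(v)=1·0, βω(u)=3·0; sum ≡ 0  ⇒  +1.
(a,b)_37: α=0, u≡26; β=1, v≡36 (mod 37); (26|37)=+1, (36|37)=+1; sign (−1)^0·+1^1·+1^0 = +1.
(a,b)_13: α=2, u≡1; β=2, v≡8 (mod 13); (1|13)=+1, (8|13)=-1; sign (−1)^0·+1^2·-1^2 = +1.
(a,b)_41: α=1, u≡24; β=3, v≡38 (mod 41); (24|41)=-1, (38|41)=-1; sign (−1)^0·-1^3·-1^1 = +1.
(a,b)_19: α=-1, u≡14; β=-1, v≡8 (mod 19); (14|19)=-1, (8|19)=-1; sign (−1)^1·-1^-1·-1^-1 = -1.
(a,b)_3: α=1, u≡1; β=7, v≡2 (mod 3); (1|3)=+1, (2|3)=-1; sign (−1)^1·+1^7·-1^1 = +1.
(a,b)_7: α=1, u≡3; β=3, v≡3 (mod 7); (3|7)=-1, (3|7)=-1; sign (−1)^1·-1^3·-1^1 = -1.
(a,b)_31: α=0, u≡6; β=1, v≡7 (mod 31); (6|31)=-1, (7|31)=+1; sign (−1)^0·-1^1·+1^0 = -1.
(a,b)_5: α=0, u≡2; β=1, v≡1 (mod 5); (2|5)=-1, (1|5)=+1; sign (−1)^0·-1^1·+1^0 = -1.
Ram(32718, 187637730) = {5, 7, 19, 31}; no ℚ_5-point on the conic.

[5, 7, 19, 31]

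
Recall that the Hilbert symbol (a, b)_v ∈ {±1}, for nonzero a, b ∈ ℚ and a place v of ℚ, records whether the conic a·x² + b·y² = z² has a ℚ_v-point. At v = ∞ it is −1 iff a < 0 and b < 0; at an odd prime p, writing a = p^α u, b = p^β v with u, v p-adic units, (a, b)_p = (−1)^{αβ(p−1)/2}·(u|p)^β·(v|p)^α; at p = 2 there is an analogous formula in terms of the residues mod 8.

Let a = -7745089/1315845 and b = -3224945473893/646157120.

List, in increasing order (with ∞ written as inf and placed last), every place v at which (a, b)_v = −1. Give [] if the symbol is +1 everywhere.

[2, 5, 13, inf]

Mod squares: a ≡ -5, b ≡ -65. Check v ∈ {∞, 2, 3, 5, 7, 11, 13, 19, 23, 29, 43}.
v=43: a=43^0·(≡14), b=43^2·(≡6) mod 43; (14|43)=+1, (6|43)=+1; (−1)^{0·2·21}·(+1)^2·(+1)^0 = +1.
v=11: a=11^4·(≡7), b=11^2·(≡1) mod 11; (7|11)=-1, (1|11)=+1; (−1)^{4·2·5}·(-1)^2·(+1)^4 = +1.
v=7: a=7^0·(≡2), b=7^-4·(≡5) mod 7; (2|7)=+1, (5|7)=-1; (−1)^{0·-4·3}·(+1)^-4·(-1)^0 = +1.
v=3: a=3^-6·(≡1), b=3^8·(≡1) mod 3; (1|3)=+1, (1|3)=+1; (−1)^{-6·8·1}·(+1)^8·(+1)^-6 = +1.
v=5: a=5^-1·(≡4), b=5^-1·(≡3) mod 5; (4|5)=+1, (3|5)=-1; (−1)^{-1·-1·2}·(+1)^-1·(-1)^-1 = -1.
v=29: a=29^0·(≡1), b=29^-2·(≡20) mod 29; (1|29)=+1, (20|29)=+1; (−1)^{0·-2·14}·(+1)^-2·(+1)^0 = +1.
v=13: a=13^0·(≡7), b=13^3·(≡2) mod 13; (7|13)=-1, (2|13)=-1; (−1)^{0·3·6}·(-1)^3·(-1)^0 = -1.
v=2: v_2(a)=0, v_2(b)=-6; units ≡ 3, 7 (mod 8); ε·ε+αω+βω = 1·1+0·0+-6·1 ≡ 1  ⇒  (a,b)_2 = -1.
v=23: a=23^2·(≡16), b=23^0·(≡6) mod 23; (16|23)=+1, (6|23)=+1; (−1)^{2·0·11}·(+1)^0·(+1)^2 = +1.
v=19: a=19^-2·(≡8), b=19^0·(≡6) mod 19; (8|19)=-1, (6|19)=+1; (−1)^{-2·0·9}·(-1)^0·(+1)^-2 = +1.
v=∞: -5 < 0 and -65 < 0  ⇒  (a,b)_∞ = -1.
|Ram(-5, -65)| = 4, even; anisotropic at {2, 5, 13, ∞}.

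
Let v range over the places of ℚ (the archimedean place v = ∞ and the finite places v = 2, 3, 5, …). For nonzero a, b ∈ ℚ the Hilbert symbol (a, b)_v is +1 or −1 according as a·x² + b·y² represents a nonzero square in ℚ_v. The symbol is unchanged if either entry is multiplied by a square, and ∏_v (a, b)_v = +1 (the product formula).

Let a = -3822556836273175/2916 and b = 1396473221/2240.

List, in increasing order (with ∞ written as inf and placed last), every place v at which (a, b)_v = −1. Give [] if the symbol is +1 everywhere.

[5, 13]

Mod squares: a ≡ -7, b ≡ 3338335. Check v ∈ {∞, 2, 3, 5, 7, 11, 13, 23, 29}.
v=∞: -7 < 0 and 3338335 > 0  ⇒  (a,b)_∞ = +1.
v=3: a=3^-6·(≡2), b=3^0·(≡1) mod 3; (2|3)=-1, (1|3)=+1; (−1)^{-6·0·1}·(-1)^0·(+1)^-6 = +1.
v=2: v_2(a)=-2, v_2(b)=-6; units ≡ 1, 7 (mod 8); ε·ε+αω+βω = 0·1+-2·0+-6·0 ≡ 0  ⇒  (a,b)_2 = +1.
v=11: a=11^2·(≡5), b=11^5·(≡2) mod 11; (5|11)=+1, (2|11)=-1; (−1)^{2·5·5}·(+1)^5·(-1)^2 = +1.
v=23: a=23^2·(≡2), b=23^1·(≡5) mod 23; (2|23)=+1, (5|23)=-1; (−1)^{2·1·11}·(+1)^1·(-1)^2 = +1.
v=29: a=29^2·(≡25), b=29^1·(≡18) mod 29; (25|29)=+1, (18|29)=-1; (−1)^{2·1·14}·(+1)^1·(-1)^2 = +1.
v=5: a=5^2·(≡3), b=5^-1·(≡2) mod 5; (3|5)=-1, (2|5)=-1; (−1)^{2·-1·2}·(-1)^-1·(-1)^2 = -1.
v=7: a=7^5·(≡6), b=7^-1·(≡2) mod 7; (6|7)=-1, (2|7)=+1; (−1)^{5·-1·3}·(-1)^-1·(+1)^5 = +1.
v=13: a=13^2·(≡7), b=13^1·(≡7) mod 13; (7|13)=-1, (7|13)=-1; (−1)^{2·1·6}·(-1)^1·(-1)^2 = -1.
(-7, 3338335 / ℚ) ramifies at {5, 13}: a division algebra.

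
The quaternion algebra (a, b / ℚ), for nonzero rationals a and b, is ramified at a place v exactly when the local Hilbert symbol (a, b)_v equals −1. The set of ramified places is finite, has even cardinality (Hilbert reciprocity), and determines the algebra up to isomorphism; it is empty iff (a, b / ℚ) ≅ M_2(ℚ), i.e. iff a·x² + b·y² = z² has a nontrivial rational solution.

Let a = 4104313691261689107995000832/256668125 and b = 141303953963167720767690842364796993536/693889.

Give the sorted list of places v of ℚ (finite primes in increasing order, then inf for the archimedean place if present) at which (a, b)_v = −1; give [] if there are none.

[19, 29]

(a, b) ≡ (530062, 114) mod (ℚ^×)²; places V = {2, 3, 5, 7, 13, 17, 19, 29, 37, 41, 53, ∞}.
(a,b)_3: α=14, u≡1; β=15, v≡2 (mod 3); (1|3)=+1, (2|3)=-1; sign (−1)^0·+1^15·-1^14 = +1.
(a,b)_5: α=-4, u≡3; β=0, v≡4 (mod 5); (3|5)=-1, (4|5)=+1; sign (−1)^0·-1^0·+1^-4 = +1.
(a,b)_41: α=4, u≡14; β=6, v≡25 (mod 41); (14|41)=-1, (25|41)=+1; sign (−1)^0·-1^6·+1^4 = +1.
(a,b)_29: α=-1, u≡10; β=2, v≡3 (mod 29); (10|29)=-1, (3|29)=-1; sign (−1)^0·-1^2·-1^-1 = -1.
(a,b)_13: α=1, u≡11; β=2, v≡1 (mod 13); (11|13)=-1, (1|13)=+1; sign (−1)^0·-1^2·+1^1 = +1.
(a,b)_∞: sgn(530062)=+, sgn(114)=+, so +1.
(a,b)_2: α=15, β=21; u≡7, v≡1 (mod 8); ε(u)ε(v)=1·0, αω(v)=15·0, βω(u)=21·0; sum ≡ 0  ⇒  +1.
(a,b)_37: α=1, u≡7; β=0, v≡10 (mod 37); (7|37)=+1, (10|37)=+1; sign (−1)^0·+1^0·+1^1 = +1.
(a,b)_7: α=-2, u≡2; β=-4, v≡4 (mod 7); (2|7)=+1, (4|7)=+1; sign (−1)^0·+1^-4·+1^-2 = +1.
(a,b)_17: α=-2, u≡1; β=-2, v≡6 (mod 17); (1|17)=+1, (6|17)=-1; sign (−1)^0·+1^-2·-1^-2 = +1.
(a,b)_19: α=3, u≡17; β=5, v≡17 (mod 19); (17|19)=+1, (17|19)=+1; sign (−1)^1·+1^5·+1^3 = -1.
(a,b)_53: α=2, u≡16; β=2, v≡14 (mod 53); (16|53)=+1, (14|53)=-1; sign (−1)^0·+1^2·-1^2 = +1.
|Ram(530062, 114)| = 2, even; anisotropic at {19, 29}.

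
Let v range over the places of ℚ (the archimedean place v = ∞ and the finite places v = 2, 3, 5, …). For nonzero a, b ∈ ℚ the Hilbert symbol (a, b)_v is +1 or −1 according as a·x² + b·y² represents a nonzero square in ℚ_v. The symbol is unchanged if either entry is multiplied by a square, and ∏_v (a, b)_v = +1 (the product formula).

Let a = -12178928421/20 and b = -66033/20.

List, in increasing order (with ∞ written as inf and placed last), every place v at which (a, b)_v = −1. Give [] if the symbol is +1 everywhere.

Mod squares: a ≡ -145, b ≡ -36685. Check v ∈ {∞, 2, 3, 5, 11, 23, 29}.
v=23: a=23^2·(≡3), b=23^1·(≡14) mod 23; (3|23)=+1, (14|23)=-1; (−1)^{2·1·11}·(+1)^1·(-1)^2 = +1.
v=2: v_2(a)=-2, v_2(b)=-2; units ≡ 7, 3 (mod 8); ε·ε+αω+βω = 1·1+-2·1+-2·0 ≡ 1  ⇒  (a,b)_2 = -1.
v=11: a=11^2·(≡1), b=11^1·(≡4) mod 11; (1|11)=+1, (4|11)=+1; (−1)^{2·1·5}·(+1)^1·(+1)^2 = +1.
v=29: a=29^1·(≡24), b=29^1·(≡21) mod 29; (24|29)=+1, (21|29)=-1; (−1)^{1·1·14}·(+1)^1·(-1)^1 = -1.
v=5: a=5^-1·(≡1), b=5^-1·(≡3) mod 5; (1|5)=+1, (3|5)=-1; (−1)^{-1·-1·2}·(+1)^-1·(-1)^-1 = -1.
v=∞: -145 < 0 and -36685 < 0  ⇒  (a,b)_∞ = -1.
v=3: a=3^8·(≡2), b=3^2·(≡2) mod 3; (2|3)=-1, (2|3)=-1; (−1)^{8·2·1}·(-1)^2·(-1)^8 = +1.
|Ram(-145, -36685)| = 4, even; anisotropic at {2, 5, 29, ∞}.

[2, 5, 29, inf]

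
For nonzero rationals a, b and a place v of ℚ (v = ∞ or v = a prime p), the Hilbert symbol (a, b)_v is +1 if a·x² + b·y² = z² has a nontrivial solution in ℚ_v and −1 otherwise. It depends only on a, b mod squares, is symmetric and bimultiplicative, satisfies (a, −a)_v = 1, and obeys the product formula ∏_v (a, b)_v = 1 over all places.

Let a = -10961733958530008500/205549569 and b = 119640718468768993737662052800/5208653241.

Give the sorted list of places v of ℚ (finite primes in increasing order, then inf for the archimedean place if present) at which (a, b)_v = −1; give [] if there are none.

(a, b) ≡ (-226765, 23) mod (ℚ^×)²; places V = {2, 3, 5, 7, 11, 17, 19, 23, 31, 37, 43, 59, ∞}.
(a,b)_3: α=-10, u≡2; β=-16, v≡2 (mod 3); (2|3)=-1, (2|3)=-1; sign (−1)^0·-1^-16·-1^-10 = +1.
(a,b)_59: α=-2, u≡14; β=0, v≡38 (mod 59); (14|59)=-1, (38|59)=-1; sign (−1)^0·-1^0·-1^-2 = +1.
(a,b)_5: α=3, u≡3; β=2, v≡2 (mod 5); (3|5)=-1, (2|5)=-1; sign (−1)^0·-1^2·-1^3 = -1.
(a,b)_37: α=2, u≡6; β=4, v≡35 (mod 37); (6|37)=-1, (35|37)=-1; sign (−1)^0·-1^4·-1^2 = +1.
(a,b)_31: α=1, u≡28; β=2, v≡17 (mod 31); (28|31)=+1, (17|31)=-1; sign (−1)^0·+1^2·-1^1 = -1.
(a,b)_17: α=0, u≡2; β=2, v≡5 (mod 17); (2|17)=+1, (5|17)=-1; sign (−1)^0·+1^2·-1^0 = +1.
(a,b)_7: α=1, u≡2; β=2, v≡1 (mod 7); (2|7)=+1, (1|7)=+1; sign (−1)^0·+1^2·+1^1 = +1.
(a,b)_23: α=2, u≡20; β=3, v≡2 (mod 23); (20|23)=-1, (2|23)=+1; sign (−1)^0·-1^3·+1^2 = -1.
(a,b)_19: α=3, u≡6; β=4, v≡6 (mod 19); (6|19)=+1, (6|19)=+1; sign (−1)^0·+1^4·+1^3 = +1.
(a,b)_43: α=2, u≡1; β=2, v≡24 (mod 43); (1|43)=+1, (24|43)=+1; sign (−1)^0·+1^2·+1^2 = +1.
(a,b)_∞: sgn(-226765)=−, sgn(23)=+, so +1.
(a,b)_11: α=1, u≡2; β=-2, v≡1 (mod 11); (2|11)=-1, (1|11)=+1; sign (−1)^0·-1^-2·+1^1 = +1.
(a,b)_2: α=2, β=6; u≡3, v≡7 (mod 8); ε(u)ε(v)=1·1, αω(v)=2·0, βω(u)=6·1; sum ≡ 1  ⇒  -1.
Ram(-226765, 23) = {2, 5, 23, 31}; no ℚ_2-point on the conic.

[2, 5, 23, 31]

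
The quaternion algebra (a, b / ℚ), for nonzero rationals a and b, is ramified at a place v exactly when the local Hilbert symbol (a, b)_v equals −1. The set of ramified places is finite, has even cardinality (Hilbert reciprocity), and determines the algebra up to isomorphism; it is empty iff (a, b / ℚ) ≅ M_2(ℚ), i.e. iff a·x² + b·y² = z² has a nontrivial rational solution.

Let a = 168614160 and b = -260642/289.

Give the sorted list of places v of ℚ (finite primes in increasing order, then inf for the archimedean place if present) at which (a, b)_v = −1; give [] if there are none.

(a, b) ≡ (36465, -2) mod (ℚ^×)²; places V = {2, 3, 5, 11, 13, 17, 19, ∞}.
(a,b)_13: α=1, u≡12; β=0, v≡7 (mod 13); (12|13)=+1, (7|13)=-1; sign (−1)^0·+1^0·-1^1 = -1.
(a,b)_17: α=3, u≡14; β=-2, v≡2 (mod 17); (14|17)=-1, (2|17)=+1; sign (−1)^0·-1^-2·+1^3 = +1.
(a,b)_∞: sgn(36465)=+, sgn(-2)=−, so +1.
(a,b)_2: α=4, β=1; u≡1, v≡7 (mod 8); ε(u)ε(v)=0·1, αω(v)=4·0, βω(u)=1·0; sum ≡ 0  ⇒  +1.
(a,b)_19: α=0, u≡9; β=4, v≡9 (mod 19); (9|19)=+1, (9|19)=+1; sign (−1)^0·+1^4·+1^0 = +1.
(a,b)_5: α=1, u≡2; β=0, v≡2 (mod 5); (2|5)=-1, (2|5)=-1; sign (−1)^0·-1^0·-1^1 = -1.
(a,b)_3: α=1, u≡2; β=0, v≡1 (mod 3); (2|3)=-1, (1|3)=+1; sign (−1)^0·-1^0·+1^1 = +1.
(a,b)_11: α=1, u≡5; β=0, v≡1 (mod 11); (5|11)=+1, (1|11)=+1; sign (−1)^0·+1^0·+1^1 = +1.
(36465, -2 / ℚ) ramifies at {5, 13}: a division algebra.

[5, 13]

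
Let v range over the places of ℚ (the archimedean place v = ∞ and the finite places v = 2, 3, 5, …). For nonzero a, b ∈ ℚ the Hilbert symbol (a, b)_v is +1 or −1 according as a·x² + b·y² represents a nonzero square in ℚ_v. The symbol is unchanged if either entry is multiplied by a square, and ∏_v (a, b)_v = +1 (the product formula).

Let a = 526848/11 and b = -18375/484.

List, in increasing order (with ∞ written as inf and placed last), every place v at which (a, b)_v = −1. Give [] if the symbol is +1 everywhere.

Mod squares: a ≡ 462, b ≡ -15. Check v ∈ {∞, 2, 3, 5, 7, 11}.
v=3: a=3^1·(≡1), b=3^1·(≡1) mod 3; (1|3)=+1, (1|3)=+1; (−1)^{1·1·1}·(+1)^1·(+1)^1 = -1.
v=7: a=7^3·(≡6), b=7^2·(≡3) mod 7; (6|7)=-1, (3|7)=-1; (−1)^{3·2·3}·(-1)^2·(-1)^3 = -1.
v=11: a=11^-1·(≡3), b=11^-2·(≡7) mod 11; (3|11)=+1, (7|11)=-1; (−1)^{-1·-2·5}·(+1)^-2·(-1)^-1 = -1.
v=∞: 462 > 0 and -15 < 0  ⇒  (a,b)_∞ = +1.
v=2: v_2(a)=9, v_2(b)=-2; units ≡ 7, 1 (mod 8); ε·ε+αω+βω = 1·0+9·0+-2·0 ≡ 0  ⇒  (a,b)_2 = +1.
v=5: a=5^0·(≡3), b=5^3·(≡2) mod 5; (3|5)=-1, (2|5)=-1; (−1)^{0·3·2}·(-1)^3·(-1)^0 = -1.
(462, -15 / ℚ) ramifies at {3, 5, 7, 11}: a division algebra.

[3, 5, 7, 11]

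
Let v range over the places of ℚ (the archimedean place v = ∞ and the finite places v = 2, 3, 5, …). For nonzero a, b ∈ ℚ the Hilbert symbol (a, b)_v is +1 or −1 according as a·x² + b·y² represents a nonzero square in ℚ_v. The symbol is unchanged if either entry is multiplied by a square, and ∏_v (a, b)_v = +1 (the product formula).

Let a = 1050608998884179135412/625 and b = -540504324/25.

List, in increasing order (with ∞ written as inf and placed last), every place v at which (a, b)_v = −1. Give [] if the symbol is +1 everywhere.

Mod squares: a ≡ 34357, b ≡ -15014009. Check v ∈ {∞, 2, 3, 5, 11, 17, 19, 23, 43, 47}.
v=5: a=5^-4·(≡2), b=5^-2·(≡1) mod 5; (2|5)=-1, (1|5)=+1; (−1)^{-4·-2·2}·(-1)^-2·(+1)^-4 = +1.
v=43: a=43^3·(≡21), b=43^1·(≡6) mod 43; (21|43)=+1, (6|43)=+1; (−1)^{3·1·21}·(+1)^1·(+1)^3 = -1.
v=∞: 34357 > 0 and -15014009 < 0  ⇒  (a,b)_∞ = +1.
v=23: a=23^2·(≡2), b=23^1·(≡8) mod 23; (2|23)=+1, (8|23)=+1; (−1)^{2·1·11}·(+1)^1·(+1)^2 = +1.
v=3: a=3^4·(≡1), b=3^2·(≡1) mod 3; (1|3)=+1, (1|3)=+1; (−1)^{4·2·1}·(+1)^2·(+1)^4 = +1.
v=17: a=17^1·(≡15), b=17^1·(≡6) mod 17; (15|17)=+1, (6|17)=-1; (−1)^{1·1·8}·(+1)^1·(-1)^1 = -1.
v=11: a=11^2·(≡4), b=11^0·(≡1) mod 11; (4|11)=+1, (1|11)=+1; (−1)^{2·0·5}·(+1)^0·(+1)^2 = +1.
v=2: v_2(a)=2, v_2(b)=2; units ≡ 5, 7 (mod 8); ε·ε+αω+βω = 0·1+2·0+2·1 ≡ 0  ⇒  (a,b)_2 = +1.
v=47: a=47^3·(≡23), b=47^1·(≡6) mod 47; (23|47)=-1, (6|47)=+1; (−1)^{3·1·23}·(-1)^1·(+1)^3 = +1.
v=19: a=19^2·(≡17), b=19^1·(≡13) mod 19; (17|19)=+1, (13|19)=-1; (−1)^{2·1·9}·(+1)^1·(-1)^2 = +1.
|Ram(34357, -15014009)| = 2, even; anisotropic at {17, 43}.

[17, 43]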